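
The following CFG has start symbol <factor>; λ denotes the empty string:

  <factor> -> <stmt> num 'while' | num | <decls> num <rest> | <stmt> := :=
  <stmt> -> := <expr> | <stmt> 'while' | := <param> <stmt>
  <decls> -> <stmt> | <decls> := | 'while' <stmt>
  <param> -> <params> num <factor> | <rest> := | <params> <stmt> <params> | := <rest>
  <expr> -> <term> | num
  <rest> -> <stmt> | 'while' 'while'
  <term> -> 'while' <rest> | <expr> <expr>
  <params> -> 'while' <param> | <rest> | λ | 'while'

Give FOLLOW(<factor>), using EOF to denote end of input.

{ EOF, :=, num }

<factor> is the start symbol, so EOF ∈ FOLLOW(<factor>).
In <param> -> <params> num <factor>: <factor> is at the end, add FOLLOW(<param>) = { :=, num }.
Union: FOLLOW(<factor>) = { EOF, :=, num }.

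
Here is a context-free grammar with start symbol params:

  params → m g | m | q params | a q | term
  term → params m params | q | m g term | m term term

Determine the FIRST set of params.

params → m g contributes {m}.
params → m contributes {m}.
params → q params contributes {q}.
params → a q contributes {a}.
From params → term: add FIRST(term) = { a, m, q }.
Union: FIRST(params) = { a, m, q }.

{ a, m, q }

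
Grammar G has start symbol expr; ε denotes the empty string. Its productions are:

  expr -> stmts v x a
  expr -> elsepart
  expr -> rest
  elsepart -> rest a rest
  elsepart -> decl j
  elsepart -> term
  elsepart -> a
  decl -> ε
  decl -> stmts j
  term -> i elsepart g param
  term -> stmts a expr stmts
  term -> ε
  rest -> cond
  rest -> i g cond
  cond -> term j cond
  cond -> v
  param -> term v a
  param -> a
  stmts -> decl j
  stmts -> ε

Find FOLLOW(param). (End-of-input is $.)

{ $, g, j, v }

In term -> i elsepart g param: param is at the end, add FOLLOW(term) = { $, g, j, v }.
Union: FOLLOW(param) = { $, g, j, v }.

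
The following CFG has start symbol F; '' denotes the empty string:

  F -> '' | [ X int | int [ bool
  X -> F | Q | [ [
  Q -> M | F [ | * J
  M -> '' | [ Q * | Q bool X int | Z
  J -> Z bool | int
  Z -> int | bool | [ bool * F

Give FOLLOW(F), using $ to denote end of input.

F is the start symbol, so $ ∈ FOLLOW(F).
In X -> F: F is at the end, add FOLLOW(X) = { int }.
In Q -> F [: add FIRST([) = { [ }.
In Z -> [ bool * F: F is at the end, add FOLLOW(Z) = { *, bool, int }.
Union: FOLLOW(F) = { $, *, [, bool, int }.

{ $, *, [, bool, int }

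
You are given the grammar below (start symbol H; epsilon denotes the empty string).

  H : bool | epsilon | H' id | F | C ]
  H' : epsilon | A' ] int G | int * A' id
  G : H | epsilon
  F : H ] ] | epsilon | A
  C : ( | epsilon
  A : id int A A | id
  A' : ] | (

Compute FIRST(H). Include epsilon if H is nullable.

H : bool contributes {bool}.
H : epsilon contributes epsilon.
From H : H' id: H' nullable, take FIRST(H') ∪ {id} = { (, ], id, int }.
From H : F: add FIRST(F) = { (, ], bool, id, int, epsilon } (including epsilon since F is nullable).
From H : C ]: C nullable, take FIRST(C) ∪ {]} = { (, ] }.
Union: FIRST(H) = { (, ], bool, id, int, epsilon }.

{ (, ], bool, id, int, epsilon }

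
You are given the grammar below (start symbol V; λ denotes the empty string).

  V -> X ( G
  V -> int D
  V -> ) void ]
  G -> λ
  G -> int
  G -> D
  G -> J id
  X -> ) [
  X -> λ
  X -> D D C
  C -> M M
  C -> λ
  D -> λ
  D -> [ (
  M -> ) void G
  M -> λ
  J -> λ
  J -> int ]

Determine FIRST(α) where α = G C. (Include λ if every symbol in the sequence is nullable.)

{ ), [, id, int, λ }

Add FIRST(G)\{λ} = { [, id, int }; G is nullable, continue.
Add FIRST(C)\{λ} = { ) }; C is nullable, continue.
Every symbol is nullable, so include λ.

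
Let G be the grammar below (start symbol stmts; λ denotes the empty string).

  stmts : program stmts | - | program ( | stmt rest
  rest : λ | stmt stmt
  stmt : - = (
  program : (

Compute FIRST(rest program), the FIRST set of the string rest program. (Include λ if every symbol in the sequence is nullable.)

{ (, - }

Add FIRST(rest)\{λ} = { - }; rest is nullable, continue.
Add FIRST(program) = { ( }; program is not nullable, stop.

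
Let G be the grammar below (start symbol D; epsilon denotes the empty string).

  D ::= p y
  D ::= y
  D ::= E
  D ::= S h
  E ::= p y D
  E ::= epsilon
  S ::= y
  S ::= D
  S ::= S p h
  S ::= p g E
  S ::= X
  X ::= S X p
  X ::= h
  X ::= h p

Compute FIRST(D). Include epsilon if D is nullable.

D ::= p y contributes {p}.
D ::= y contributes {y}.
From D ::= E: add FIRST(E) = { p, epsilon } (including epsilon since E is nullable).
From D ::= S h: S nullable, take FIRST(S) ∪ {h} = { h, p, y }.
Union: FIRST(D) = { h, p, y, epsilon }.

{ h, p, y, epsilon }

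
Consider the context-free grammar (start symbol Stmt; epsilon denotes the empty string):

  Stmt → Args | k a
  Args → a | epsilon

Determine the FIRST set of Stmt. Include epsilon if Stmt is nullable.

{ a, k, epsilon }

From Stmt → Args: add FIRST(Args) = { a, epsilon } (including epsilon since Args is nullable).
Stmt → k a contributes {k}.
Union: FIRST(Stmt) = { a, k, epsilon }.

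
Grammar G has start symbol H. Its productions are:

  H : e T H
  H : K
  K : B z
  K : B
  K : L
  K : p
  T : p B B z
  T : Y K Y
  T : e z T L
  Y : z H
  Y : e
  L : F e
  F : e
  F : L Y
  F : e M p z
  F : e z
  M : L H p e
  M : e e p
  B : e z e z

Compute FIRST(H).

H : e T H contributes {e}.
From H : K: add FIRST(K) = { e, p }.
Union: FIRST(H) = { e, p }.

{ e, p }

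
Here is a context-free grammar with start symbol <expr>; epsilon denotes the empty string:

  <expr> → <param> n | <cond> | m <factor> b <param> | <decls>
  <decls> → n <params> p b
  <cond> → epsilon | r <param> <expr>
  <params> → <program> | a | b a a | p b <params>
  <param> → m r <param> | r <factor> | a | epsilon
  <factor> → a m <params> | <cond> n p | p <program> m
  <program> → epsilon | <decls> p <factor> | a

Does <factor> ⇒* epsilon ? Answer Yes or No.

No

Nullable nonterminals: <cond>, <expr>, <param>, <params>, <program>.
No production of <factor> has an RHS whose symbols are all nullable, so <factor> is not nullable.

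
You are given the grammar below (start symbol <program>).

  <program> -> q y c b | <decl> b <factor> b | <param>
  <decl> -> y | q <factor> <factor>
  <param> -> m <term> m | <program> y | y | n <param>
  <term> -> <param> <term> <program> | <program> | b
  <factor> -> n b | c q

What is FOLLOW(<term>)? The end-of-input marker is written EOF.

{ m, n, q, y }

In <param> -> m <term> m: add FIRST(m) = { m }.
In <term> -> <param> <term> <program>: add FIRST(<program>) = { m, n, q, y }.
Union: FOLLOW(<term>) = { m, n, q, y }.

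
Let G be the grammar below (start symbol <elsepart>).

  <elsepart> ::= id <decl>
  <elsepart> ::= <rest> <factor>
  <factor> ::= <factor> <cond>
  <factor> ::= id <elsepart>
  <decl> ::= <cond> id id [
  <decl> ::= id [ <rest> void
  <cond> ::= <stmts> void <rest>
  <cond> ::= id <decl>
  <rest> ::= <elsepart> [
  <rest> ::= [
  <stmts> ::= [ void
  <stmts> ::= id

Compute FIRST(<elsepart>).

<elsepart> ::= id <decl> contributes {id}.
From <elsepart> ::= <rest> <factor>: add FIRST(<rest>) = { [, id }.
Union: FIRST(<elsepart>) = { [, id }.

{ [, id }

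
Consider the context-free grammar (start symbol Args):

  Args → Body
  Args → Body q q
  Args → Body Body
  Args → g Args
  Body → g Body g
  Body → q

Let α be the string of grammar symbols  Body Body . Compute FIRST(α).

{ g, q }

Add FIRST(Body) = { g, q }; Body is not nullable, stop.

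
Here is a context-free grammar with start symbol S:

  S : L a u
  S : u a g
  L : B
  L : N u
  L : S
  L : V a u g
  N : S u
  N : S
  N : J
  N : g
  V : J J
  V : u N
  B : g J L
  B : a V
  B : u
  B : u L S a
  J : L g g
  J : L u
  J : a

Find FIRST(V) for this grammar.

From V : J J: add FIRST(J) = { a, g, u }.
V : u N contributes {u}.
Union: FIRST(V) = { a, g, u }.

{ a, g, u }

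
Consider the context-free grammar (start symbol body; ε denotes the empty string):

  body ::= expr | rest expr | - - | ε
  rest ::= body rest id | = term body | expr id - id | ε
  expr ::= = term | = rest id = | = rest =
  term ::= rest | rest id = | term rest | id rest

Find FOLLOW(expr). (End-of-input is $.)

In body ::= expr: expr is at the end, add FOLLOW(body) = { $, -, =, id }.
In body ::= rest expr: expr is at the end, add FOLLOW(body) = { $, -, =, id }.
In rest ::= expr id - id: add FIRST(id - id) = { id }.
Union: FOLLOW(expr) = { $, -, =, id }.

{ $, -, =, id }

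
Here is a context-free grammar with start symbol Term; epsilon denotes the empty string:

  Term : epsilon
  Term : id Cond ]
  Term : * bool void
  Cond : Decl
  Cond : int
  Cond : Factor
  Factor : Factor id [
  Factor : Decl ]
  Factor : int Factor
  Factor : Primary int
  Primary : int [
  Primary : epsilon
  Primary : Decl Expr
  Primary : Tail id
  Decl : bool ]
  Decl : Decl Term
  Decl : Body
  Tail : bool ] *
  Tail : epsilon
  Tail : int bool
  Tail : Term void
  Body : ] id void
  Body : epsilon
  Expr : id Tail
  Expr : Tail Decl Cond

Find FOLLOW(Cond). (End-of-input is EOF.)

In Term : id Cond ]: add FIRST(]) = { ] }.
In Expr : Tail Decl Cond: Cond is at the end, add FOLLOW(Expr) = { int }.
Union: FOLLOW(Cond) = { ], int }.

{ ], int }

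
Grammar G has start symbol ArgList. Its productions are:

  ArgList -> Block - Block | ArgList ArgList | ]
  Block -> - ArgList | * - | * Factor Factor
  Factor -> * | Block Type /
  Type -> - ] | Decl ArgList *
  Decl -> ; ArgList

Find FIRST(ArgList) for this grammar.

{ *, -, ] }

From ArgList -> Block - Block: add FIRST(Block) = { *, - }.
From ArgList -> ArgList ArgList: add FIRST(ArgList) = { *, -, ] }.
ArgList -> ] contributes {]}.
Union: FIRST(ArgList) = { *, -, ] }.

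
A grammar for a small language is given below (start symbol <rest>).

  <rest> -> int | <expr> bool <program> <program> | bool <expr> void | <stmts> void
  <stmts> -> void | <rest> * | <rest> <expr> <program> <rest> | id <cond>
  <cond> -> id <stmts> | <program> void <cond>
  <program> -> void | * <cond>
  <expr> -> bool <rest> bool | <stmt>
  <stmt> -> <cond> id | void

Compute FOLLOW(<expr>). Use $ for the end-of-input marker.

{ *, bool, void }

In <rest> -> <expr> bool <program> <program>: add FIRST(bool <program> <program>) = { bool }.
In <rest> -> bool <expr> void: add FIRST(void) = { void }.
In <stmts> -> <rest> <expr> <program> <rest>: add FIRST(<program> <rest>) = { *, void }.
Union: FOLLOW(<expr>) = { *, bool, void }.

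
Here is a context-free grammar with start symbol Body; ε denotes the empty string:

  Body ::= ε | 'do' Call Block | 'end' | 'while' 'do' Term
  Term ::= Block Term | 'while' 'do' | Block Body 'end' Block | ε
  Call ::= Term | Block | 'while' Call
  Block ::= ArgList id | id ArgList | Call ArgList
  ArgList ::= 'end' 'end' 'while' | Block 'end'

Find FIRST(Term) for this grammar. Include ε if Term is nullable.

{ 'end', 'while', id, ε }

From Term ::= Block Term: add FIRST(Block) = { 'end', 'while', id }.
Term ::= 'while' 'do' contributes {'while'}.
From Term ::= Block Body 'end' Block: add FIRST(Block) = { 'end', 'while', id }.
Term ::= ε contributes ε.
Union: FIRST(Term) = { 'end', 'while', id, ε }.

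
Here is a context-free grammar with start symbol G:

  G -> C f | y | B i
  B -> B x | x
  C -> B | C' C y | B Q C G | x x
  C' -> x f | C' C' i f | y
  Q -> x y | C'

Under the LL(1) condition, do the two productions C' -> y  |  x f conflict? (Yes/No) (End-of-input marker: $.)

No

FIRST(y) = { y } and FIRST(x f) = { x }.
The FIRST sets are disjoint and neither alternative is nullable — no conflict.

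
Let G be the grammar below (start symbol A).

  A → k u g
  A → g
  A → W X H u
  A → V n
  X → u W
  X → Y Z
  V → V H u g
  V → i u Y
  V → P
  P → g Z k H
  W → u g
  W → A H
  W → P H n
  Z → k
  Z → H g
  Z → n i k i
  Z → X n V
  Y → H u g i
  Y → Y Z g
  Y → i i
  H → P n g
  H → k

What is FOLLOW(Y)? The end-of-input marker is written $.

In X → Y Z: add FIRST(Z) = { g, i, k, n, u }.
In V → i u Y: Y is at the end, add FOLLOW(V) = { g, k, n }.
In Y → Y Z g: add FIRST(Z g) = { g, i, k, n, u }.
Union: FOLLOW(Y) = { g, i, k, n, u }.

{ g, i, k, n, u }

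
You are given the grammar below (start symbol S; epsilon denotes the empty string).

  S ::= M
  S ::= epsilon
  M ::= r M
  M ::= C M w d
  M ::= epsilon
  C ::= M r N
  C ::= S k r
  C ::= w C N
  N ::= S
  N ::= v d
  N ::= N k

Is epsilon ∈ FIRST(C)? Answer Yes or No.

No

Nullable nonterminals: M, N, S.
No production of C has an RHS whose symbols are all nullable, so C is not nullable.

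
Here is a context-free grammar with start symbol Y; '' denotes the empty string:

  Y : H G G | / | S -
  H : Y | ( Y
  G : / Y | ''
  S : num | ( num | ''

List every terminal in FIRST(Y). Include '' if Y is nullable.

{ (, -, /, num }

From Y : H G G: add FIRST(H) = { (, -, /, num }.
Y : / contributes {/}.
From Y : S -: S nullable, take FIRST(S) ∪ {-} = { (, -, num }.
Union: FIRST(Y) = { (, -, /, num }.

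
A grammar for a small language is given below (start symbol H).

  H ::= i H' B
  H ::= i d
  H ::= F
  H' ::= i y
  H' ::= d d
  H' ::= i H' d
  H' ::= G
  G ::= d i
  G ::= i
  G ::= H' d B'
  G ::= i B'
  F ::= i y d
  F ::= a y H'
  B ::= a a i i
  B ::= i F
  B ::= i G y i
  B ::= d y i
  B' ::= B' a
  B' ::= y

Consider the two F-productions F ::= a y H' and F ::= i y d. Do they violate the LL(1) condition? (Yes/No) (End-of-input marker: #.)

FIRST(a y H') = { a } and FIRST(i y d) = { i }.
The FIRST sets are disjoint and neither alternative is nullable — no conflict.

No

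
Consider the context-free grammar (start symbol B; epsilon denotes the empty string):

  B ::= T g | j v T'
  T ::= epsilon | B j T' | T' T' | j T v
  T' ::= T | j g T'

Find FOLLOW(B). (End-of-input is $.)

{ $, j }

B is the start symbol, so $ ∈ FOLLOW(B).
In T ::= B j T': add FIRST(j T') = { j }.
Union: FOLLOW(B) = { $, j }.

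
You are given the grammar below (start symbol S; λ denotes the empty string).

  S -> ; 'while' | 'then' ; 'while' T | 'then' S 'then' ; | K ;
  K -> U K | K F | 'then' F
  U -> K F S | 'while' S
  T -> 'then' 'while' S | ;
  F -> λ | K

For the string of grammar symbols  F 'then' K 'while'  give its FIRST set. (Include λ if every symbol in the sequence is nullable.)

{ 'then', 'while' }

Add FIRST(F)\{λ} = { 'then', 'while' }; F is nullable, continue.
'then' is a terminal; add {'then'} and stop.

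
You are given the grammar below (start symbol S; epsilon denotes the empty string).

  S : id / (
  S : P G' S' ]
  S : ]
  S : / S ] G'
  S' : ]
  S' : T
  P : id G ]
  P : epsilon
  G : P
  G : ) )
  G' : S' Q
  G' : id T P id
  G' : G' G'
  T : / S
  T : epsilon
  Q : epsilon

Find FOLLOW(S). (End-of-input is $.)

{ $, /, ], id }

S is the start symbol, so $ ∈ FOLLOW(S).
In S : / S ] G': add FIRST(] G') = { ] }.
In T : / S: S is at the end, add FOLLOW(T) = { $, /, ], id }.
Union: FOLLOW(S) = { $, /, ], id }.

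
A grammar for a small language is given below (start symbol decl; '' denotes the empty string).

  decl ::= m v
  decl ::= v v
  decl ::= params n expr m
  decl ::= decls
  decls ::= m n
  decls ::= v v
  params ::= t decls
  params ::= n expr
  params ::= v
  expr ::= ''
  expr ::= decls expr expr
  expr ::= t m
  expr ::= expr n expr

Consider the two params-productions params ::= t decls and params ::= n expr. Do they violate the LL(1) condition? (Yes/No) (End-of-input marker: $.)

FIRST(t decls) = { t } and FIRST(n expr) = { n }.
The FIRST sets are disjoint and neither alternative is nullable — no conflict.

No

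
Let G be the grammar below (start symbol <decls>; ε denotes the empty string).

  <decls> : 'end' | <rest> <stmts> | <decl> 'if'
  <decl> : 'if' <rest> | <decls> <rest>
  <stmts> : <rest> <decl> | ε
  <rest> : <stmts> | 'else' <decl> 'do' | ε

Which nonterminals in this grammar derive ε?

{ <decl>, <decls>, <rest>, <stmts> }

Directly nullable (have an ε-production): <stmts>, <rest>.
<decl> : <decls> <rest> with every symbol nullable, so <decl> is nullable.
<decls> : <rest> <stmts> with every symbol nullable, so <decls> is nullable.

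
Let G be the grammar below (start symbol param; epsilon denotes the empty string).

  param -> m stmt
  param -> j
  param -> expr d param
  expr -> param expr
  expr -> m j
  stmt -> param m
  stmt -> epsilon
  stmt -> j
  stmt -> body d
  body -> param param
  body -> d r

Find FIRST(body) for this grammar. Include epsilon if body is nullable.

{ d, j, m }

From body -> param param: add FIRST(param) = { j, m }.
body -> d r contributes {d}.
Union: FIRST(body) = { d, j, m }.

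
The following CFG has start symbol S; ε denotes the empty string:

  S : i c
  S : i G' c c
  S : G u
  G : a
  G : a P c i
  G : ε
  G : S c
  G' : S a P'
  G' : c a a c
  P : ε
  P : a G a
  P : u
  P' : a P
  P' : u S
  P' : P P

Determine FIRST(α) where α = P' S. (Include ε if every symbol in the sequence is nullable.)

{ a, i, u }

Add FIRST(P')\{ε} = { a, u }; P' is nullable, continue.
Add FIRST(S) = { a, i, u }; S is not nullable, stop.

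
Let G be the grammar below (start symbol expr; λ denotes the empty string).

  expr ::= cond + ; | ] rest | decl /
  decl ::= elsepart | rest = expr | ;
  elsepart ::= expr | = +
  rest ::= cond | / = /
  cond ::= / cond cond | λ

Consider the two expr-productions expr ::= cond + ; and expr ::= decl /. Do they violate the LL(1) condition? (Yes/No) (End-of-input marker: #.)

Yes

FIRST(cond + ;) = { +, / } and FIRST(decl /) = { +, /, ;, =, ] }.
Both contain +, so the two alternatives are not disjoint — LL(1) conflict.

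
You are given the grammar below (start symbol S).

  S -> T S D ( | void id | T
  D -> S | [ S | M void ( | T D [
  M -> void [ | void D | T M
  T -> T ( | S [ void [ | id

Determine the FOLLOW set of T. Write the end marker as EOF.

{ EOF, (, [, id, void }

In S -> T S D (: add FIRST(S D () = { id, void }.
In S -> T: T is at the end, add FOLLOW(S) = { EOF, (, [, id, void }.
In D -> T D [: add FIRST(D [) = { [, id, void }.
In M -> T M: add FIRST(M) = { id, void }.
In T -> T (: add FIRST(() = { ( }.
Union: FOLLOW(T) = { EOF, (, [, id, void }.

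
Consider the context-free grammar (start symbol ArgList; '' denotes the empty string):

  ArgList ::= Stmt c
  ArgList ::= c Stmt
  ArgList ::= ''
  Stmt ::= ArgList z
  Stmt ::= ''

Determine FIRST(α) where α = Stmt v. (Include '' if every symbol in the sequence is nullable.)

{ c, v, z }

Add FIRST(Stmt)\{''} = { c, z }; Stmt is nullable, continue.
v is a terminal; add {v} and stop.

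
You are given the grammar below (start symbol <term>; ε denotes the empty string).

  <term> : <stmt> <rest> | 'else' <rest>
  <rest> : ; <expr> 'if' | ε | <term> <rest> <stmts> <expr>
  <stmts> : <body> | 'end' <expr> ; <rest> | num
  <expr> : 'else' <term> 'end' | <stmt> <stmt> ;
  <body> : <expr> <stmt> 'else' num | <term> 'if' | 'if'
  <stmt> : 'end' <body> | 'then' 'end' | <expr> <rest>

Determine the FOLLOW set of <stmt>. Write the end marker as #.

In <term> : <stmt> <rest>: add FIRST(<rest>)\{ε} = { 'else', 'end', 'then', ; }.
  Since <rest> is nullable, also add FOLLOW(<term>) = { #, 'else', 'end', 'if', 'then', ;, num }.
In <expr> : <stmt> <stmt> ;: add FIRST(<stmt> ;) = { 'else', 'end', 'then' }.
In <expr> : <stmt> <stmt> ;: add FIRST(;) = { ; }.
In <body> : <expr> <stmt> 'else' num: add FIRST('else' num) = { 'else' }.
Union: FOLLOW(<stmt>) = { #, 'else', 'end', 'if', 'then', ;, num }.

{ #, 'else', 'end', 'if', 'then', ;, num }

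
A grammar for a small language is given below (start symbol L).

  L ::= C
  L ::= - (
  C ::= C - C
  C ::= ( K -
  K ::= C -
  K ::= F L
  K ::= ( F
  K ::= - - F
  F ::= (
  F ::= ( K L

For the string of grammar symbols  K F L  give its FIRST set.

{ (, - }

Add FIRST(K) = { (, - }; K is not nullable, stop.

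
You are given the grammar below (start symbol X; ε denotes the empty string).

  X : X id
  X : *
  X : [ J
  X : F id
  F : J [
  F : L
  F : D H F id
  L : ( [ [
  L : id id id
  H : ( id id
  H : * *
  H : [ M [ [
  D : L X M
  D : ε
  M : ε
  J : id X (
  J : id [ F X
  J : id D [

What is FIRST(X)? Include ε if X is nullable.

From X : X id: add FIRST(X) = { (, *, [, id }.
X : * contributes {*}.
X : [ J contributes {[}.
From X : F id: add FIRST(F) = { (, *, [, id }.
Union: FIRST(X) = { (, *, [, id }.

{ (, *, [, id }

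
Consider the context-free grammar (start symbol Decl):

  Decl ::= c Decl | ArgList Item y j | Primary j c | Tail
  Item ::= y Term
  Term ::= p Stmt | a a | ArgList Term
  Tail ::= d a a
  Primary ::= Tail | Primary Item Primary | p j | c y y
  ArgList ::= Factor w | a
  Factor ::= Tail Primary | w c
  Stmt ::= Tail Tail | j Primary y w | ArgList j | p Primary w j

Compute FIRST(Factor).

From Factor ::= Tail Primary: add FIRST(Tail) = { d }.
Factor ::= w c contributes {w}.
Union: FIRST(Factor) = { d, w }.

{ d, w }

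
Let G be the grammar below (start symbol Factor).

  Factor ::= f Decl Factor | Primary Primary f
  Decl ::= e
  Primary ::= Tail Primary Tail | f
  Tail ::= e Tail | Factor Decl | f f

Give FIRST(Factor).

Factor ::= f Decl Factor contributes {f}.
From Factor ::= Primary Primary f: add FIRST(Primary) = { e, f }.
Union: FIRST(Factor) = { e, f }.

{ e, f }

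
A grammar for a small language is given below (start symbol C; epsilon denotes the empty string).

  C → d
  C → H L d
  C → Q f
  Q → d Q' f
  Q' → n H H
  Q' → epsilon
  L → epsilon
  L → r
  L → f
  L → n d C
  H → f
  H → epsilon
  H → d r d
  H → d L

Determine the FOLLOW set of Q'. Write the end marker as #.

{ f }

In Q → d Q' f: add FIRST(f) = { f }.
Union: FOLLOW(Q') = { f }.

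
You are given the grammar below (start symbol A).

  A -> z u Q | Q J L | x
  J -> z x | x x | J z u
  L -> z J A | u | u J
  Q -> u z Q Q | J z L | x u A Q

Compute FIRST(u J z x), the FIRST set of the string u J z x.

{ u }

u is a terminal; add {u} and stop.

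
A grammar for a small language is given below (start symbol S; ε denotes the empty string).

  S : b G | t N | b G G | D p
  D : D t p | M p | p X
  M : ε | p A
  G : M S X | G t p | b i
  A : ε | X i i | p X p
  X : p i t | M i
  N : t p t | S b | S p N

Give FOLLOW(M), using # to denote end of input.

In D : M p: add FIRST(p) = { p }.
In G : M S X: add FIRST(S X) = { b, p, t }.
In X : M i: add FIRST(i) = { i }.
Union: FOLLOW(M) = { b, i, p, t }.

{ b, i, p, t }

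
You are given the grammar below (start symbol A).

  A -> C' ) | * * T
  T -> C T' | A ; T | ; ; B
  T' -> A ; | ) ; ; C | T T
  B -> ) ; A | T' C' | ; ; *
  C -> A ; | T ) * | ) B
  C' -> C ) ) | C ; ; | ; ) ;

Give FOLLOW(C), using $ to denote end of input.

In T -> C T': add FIRST(T') = { ), *, ; }.
In T' -> ) ; ; C: C is at the end, add FOLLOW(T') = { $, ), *, ; }.
In C' -> C ) ): add FIRST() )) = { ) }.
In C' -> C ; ;: add FIRST(; ;) = { ; }.
Union: FOLLOW(C) = { $, ), *, ; }.

{ $, ), *, ; }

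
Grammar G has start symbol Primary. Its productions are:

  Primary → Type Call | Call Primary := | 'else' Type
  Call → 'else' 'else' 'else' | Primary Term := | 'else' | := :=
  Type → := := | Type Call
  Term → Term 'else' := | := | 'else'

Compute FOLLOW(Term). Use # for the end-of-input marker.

{ 'else', := }

In Call → Primary Term :=: add FIRST(:=) = { := }.
In Term → Term 'else' :=: add FIRST('else' :=) = { 'else' }.
Union: FOLLOW(Term) = { 'else', := }.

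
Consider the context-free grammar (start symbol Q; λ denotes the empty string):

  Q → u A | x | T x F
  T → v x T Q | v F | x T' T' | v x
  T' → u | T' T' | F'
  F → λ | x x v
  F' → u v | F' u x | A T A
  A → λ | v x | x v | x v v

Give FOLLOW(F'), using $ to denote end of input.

{ u, v, x }

In T' → F': F' is at the end, add FOLLOW(T') = { u, v, x }.
In F' → F' u x: add FIRST(u x) = { u }.
Union: FOLLOW(F') = { u, v, x }.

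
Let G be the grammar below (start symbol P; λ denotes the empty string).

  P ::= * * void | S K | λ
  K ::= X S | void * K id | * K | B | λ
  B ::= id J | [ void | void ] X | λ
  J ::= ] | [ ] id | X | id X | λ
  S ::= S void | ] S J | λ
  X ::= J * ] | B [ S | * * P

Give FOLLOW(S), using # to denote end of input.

In P ::= S K: add FIRST(K)\{λ} = { *, [, ], id, void }.
  Since K is nullable, also add FOLLOW(P) = { #, *, [, ], id, void }.
In K ::= X S: S is at the end, add FOLLOW(K) = { #, *, [, ], id, void }.
In S ::= S void: add FIRST(void) = { void }.
In S ::= ] S J: add FIRST(J)\{λ} = { *, [, ], id, void }.
  Since J is nullable, also add FOLLOW(S) = { #, *, [, ], id, void }.
In X ::= B [ S: S is at the end, add FOLLOW(X) = { #, *, [, ], id, void }.
Union: FOLLOW(S) = { #, *, [, ], id, void }.

{ #, *, [, ], id, void }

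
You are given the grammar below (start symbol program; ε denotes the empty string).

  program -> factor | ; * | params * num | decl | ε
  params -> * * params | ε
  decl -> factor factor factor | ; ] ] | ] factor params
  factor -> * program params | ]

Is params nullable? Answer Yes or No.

params has an ε-production, so params ⇒ ε.

Yes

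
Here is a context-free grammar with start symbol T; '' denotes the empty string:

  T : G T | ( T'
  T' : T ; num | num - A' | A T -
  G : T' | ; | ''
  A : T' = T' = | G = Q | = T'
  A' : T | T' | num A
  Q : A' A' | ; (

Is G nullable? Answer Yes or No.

Yes

G has an ''-production, so G ⇒ ''.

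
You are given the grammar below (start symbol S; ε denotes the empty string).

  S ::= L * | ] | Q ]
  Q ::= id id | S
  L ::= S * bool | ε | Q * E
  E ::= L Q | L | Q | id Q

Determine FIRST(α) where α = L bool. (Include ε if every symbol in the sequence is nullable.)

Add FIRST(L)\{ε} = { *, ], id }; L is nullable, continue.
bool is a terminal; add {bool} and stop.

{ *, ], bool, id }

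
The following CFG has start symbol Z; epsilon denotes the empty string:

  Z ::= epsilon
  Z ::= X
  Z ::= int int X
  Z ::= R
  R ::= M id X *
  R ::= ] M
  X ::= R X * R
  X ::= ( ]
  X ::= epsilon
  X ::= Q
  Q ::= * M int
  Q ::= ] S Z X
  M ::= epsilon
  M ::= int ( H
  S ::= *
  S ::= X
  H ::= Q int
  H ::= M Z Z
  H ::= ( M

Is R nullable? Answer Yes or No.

No

Nullable nonterminals: H, M, S, X, Z.
No production of R has an RHS whose symbols are all nullable, so R is not nullable.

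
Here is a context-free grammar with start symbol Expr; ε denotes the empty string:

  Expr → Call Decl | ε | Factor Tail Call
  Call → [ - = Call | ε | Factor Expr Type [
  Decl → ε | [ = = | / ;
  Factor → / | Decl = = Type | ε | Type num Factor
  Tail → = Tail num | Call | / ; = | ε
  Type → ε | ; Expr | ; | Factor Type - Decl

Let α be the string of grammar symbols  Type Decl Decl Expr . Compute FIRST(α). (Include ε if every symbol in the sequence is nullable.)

{ -, /, ;, =, [, num, ε }

Add FIRST(Type)\{ε} = { -, /, ;, =, [, num }; Type is nullable, continue.
Add FIRST(Decl)\{ε} = { /, [ }; Decl is nullable, continue.
Add FIRST(Decl)\{ε} = { /, [ }; Decl is nullable, continue.
Add FIRST(Expr)\{ε} = { -, /, ;, =, [, num }; Expr is nullable, continue.
Every symbol is nullable, so include ε.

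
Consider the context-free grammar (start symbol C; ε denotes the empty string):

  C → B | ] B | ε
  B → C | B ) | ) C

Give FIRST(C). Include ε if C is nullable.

{ ), ], ε }

From C → B: add FIRST(B) = { ), ], ε } (including ε since B is nullable).
C → ] B contributes {]}.
C → ε contributes ε.
Union: FIRST(C) = { ), ], ε }.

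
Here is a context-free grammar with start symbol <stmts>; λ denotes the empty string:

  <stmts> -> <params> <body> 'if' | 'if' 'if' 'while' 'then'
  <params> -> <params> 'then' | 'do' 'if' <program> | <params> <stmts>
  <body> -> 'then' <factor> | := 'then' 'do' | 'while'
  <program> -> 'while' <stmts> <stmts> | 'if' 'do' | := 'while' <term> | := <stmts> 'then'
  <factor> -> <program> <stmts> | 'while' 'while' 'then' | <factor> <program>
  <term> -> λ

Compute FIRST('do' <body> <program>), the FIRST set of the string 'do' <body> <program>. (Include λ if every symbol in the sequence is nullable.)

'do' is a terminal; add {'do'} and stop.

{ 'do' }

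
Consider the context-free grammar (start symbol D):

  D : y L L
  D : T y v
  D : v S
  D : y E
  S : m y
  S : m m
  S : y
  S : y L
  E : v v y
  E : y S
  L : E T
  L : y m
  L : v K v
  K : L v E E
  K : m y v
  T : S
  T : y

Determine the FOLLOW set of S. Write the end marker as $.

{ $, m, v, y }

In D : v S: S is at the end, add FOLLOW(D) = { $ }.
In E : y S: S is at the end, add FOLLOW(E) = { $, m, v, y }.
In T : S: S is at the end, add FOLLOW(T) = { $, m, v, y }.
Union: FOLLOW(S) = { $, m, v, y }.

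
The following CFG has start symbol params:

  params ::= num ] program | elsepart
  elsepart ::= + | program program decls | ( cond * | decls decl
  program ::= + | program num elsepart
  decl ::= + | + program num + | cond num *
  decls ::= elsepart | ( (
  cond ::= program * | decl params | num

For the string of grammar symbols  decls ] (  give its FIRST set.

{ (, + }

Add FIRST(decls) = { (, + }; decls is not nullable, stop.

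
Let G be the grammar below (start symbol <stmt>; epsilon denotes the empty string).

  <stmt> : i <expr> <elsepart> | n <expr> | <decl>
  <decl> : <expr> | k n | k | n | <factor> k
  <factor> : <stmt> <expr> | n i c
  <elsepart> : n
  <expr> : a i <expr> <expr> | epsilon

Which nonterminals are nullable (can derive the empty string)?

Directly nullable (have an epsilon-production): <expr>.
<stmt> : <decl> with every symbol nullable, so <stmt> is nullable.
<factor> : <stmt> <expr> with every symbol nullable, so <factor> is nullable.
<decl> : <expr> with every symbol nullable, so <decl> is nullable.
No other nonterminal has a production whose RHS symbols are all nullable.

{ <decl>, <expr>, <factor>, <stmt> }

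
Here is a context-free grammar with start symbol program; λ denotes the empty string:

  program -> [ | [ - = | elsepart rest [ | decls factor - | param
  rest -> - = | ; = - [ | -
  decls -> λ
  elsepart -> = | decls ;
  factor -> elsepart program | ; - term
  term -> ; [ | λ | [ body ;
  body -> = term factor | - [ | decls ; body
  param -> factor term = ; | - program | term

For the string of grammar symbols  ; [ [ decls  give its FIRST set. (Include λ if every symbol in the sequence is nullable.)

{ ; }

; is a terminal; add {;} and stop.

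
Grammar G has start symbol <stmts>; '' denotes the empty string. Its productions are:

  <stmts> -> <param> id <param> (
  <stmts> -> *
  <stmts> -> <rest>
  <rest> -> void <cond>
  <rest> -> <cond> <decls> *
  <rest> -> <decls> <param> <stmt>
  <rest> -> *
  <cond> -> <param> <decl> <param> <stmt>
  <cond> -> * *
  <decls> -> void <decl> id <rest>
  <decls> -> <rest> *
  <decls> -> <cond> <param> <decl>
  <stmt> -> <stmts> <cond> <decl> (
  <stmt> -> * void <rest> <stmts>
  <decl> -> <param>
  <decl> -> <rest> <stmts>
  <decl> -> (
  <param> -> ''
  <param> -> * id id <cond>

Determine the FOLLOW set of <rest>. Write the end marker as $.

In <stmts> -> <rest>: <rest> is at the end, add FOLLOW(<stmts>) = { $, (, *, id, void }.
In <decls> -> void <decl> id <rest>: <rest> is at the end, add FOLLOW(<decls>) = { (, *, id, void }.
In <decls> -> <rest> *: add FIRST(*) = { * }.
In <stmt> -> * void <rest> <stmts>: add FIRST(<stmts>) = { (, *, id, void }.
In <decl> -> <rest> <stmts>: add FIRST(<stmts>) = { (, *, id, void }.
Union: FOLLOW(<rest>) = { $, (, *, id, void }.

{ $, (, *, id, void }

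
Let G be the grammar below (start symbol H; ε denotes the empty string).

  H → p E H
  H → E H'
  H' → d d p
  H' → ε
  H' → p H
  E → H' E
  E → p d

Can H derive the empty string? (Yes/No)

Nullable nonterminals: H'.
No production of H has an RHS whose symbols are all nullable, so H is not nullable.

No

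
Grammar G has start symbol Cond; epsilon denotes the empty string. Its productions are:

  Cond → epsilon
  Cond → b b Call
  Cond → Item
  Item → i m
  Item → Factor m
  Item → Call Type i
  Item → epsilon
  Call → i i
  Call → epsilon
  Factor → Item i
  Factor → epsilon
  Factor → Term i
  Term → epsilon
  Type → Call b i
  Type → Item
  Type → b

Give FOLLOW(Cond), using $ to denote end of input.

Cond is the start symbol, so $ ∈ FOLLOW(Cond).
Union: FOLLOW(Cond) = { $ }.

{ $ }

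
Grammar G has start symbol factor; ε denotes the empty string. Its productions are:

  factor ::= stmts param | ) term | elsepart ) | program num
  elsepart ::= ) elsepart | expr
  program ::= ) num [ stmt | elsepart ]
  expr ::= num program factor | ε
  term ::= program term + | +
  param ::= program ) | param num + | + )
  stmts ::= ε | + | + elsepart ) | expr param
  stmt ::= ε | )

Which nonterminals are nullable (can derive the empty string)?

Directly nullable (have an ε-production): expr, stmts, stmt.
elsepart ::= expr with every symbol nullable, so elsepart is nullable.
No other nonterminal has a production whose RHS symbols are all nullable.

{ elsepart, expr, stmt, stmts }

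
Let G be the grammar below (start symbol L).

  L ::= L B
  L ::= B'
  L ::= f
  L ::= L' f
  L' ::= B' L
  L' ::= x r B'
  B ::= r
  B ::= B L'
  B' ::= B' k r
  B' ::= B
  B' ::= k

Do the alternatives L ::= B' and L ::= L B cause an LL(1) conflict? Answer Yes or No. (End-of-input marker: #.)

Yes

FIRST(B') = { k, r } and FIRST(L B) = { f, k, r, x }.
Both contain k, so the two alternatives are not disjoint — LL(1) conflict.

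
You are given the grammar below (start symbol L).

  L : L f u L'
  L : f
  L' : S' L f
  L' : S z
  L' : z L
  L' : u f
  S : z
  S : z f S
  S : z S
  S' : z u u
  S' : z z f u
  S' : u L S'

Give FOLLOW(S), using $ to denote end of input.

In L' : S z: add FIRST(z) = { z }.
In S : z f S: S is at the end, add FOLLOW(S) = { z }.
In S : z S: S is at the end, add FOLLOW(S) = { z }.
Union: FOLLOW(S) = { z }.

{ z }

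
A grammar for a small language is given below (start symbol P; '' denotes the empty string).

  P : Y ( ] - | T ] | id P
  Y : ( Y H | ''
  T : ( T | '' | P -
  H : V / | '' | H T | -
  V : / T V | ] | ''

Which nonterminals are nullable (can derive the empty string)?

Directly nullable (have an ''-production): Y, T, H, V.
No other nonterminal has a production whose RHS symbols are all nullable.

{ H, T, V, Y }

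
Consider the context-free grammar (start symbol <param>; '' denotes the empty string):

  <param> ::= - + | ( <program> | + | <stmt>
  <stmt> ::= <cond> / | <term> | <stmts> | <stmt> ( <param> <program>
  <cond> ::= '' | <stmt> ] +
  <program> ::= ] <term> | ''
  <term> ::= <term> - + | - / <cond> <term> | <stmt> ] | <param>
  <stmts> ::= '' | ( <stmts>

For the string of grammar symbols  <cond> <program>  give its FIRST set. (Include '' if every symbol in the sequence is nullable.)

Add FIRST(<cond>)\{''} = { (, +, -, /, ] }; <cond> is nullable, continue.
Add FIRST(<program>)\{''} = { ] }; <program> is nullable, continue.
Every symbol is nullable, so include ''.

{ (, +, -, /, ], '' }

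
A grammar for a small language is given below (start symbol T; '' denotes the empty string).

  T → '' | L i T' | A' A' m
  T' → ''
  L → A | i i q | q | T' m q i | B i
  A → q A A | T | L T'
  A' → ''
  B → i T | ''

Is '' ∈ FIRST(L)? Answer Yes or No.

L → A and each of A is nullable, so L ⇒* ''.

Yes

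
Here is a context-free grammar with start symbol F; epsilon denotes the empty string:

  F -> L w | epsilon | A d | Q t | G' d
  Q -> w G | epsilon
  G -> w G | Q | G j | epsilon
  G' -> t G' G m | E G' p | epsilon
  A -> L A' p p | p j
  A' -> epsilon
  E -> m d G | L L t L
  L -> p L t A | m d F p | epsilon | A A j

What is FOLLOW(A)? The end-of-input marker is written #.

In F -> A d: add FIRST(d) = { d }.
In L -> p L t A: A is at the end, add FOLLOW(L) = { m, p, t, w }.
In L -> A A j: add FIRST(A j) = { m, p }.
In L -> A A j: add FIRST(j) = { j }.
Union: FOLLOW(A) = { d, j, m, p, t, w }.

{ d, j, m, p, t, w }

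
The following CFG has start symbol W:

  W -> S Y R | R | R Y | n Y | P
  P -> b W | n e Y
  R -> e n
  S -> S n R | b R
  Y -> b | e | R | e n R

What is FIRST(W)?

{ b, e, n }

From W -> S Y R: add FIRST(S) = { b }.
From W -> R: add FIRST(R) = { e }.
From W -> R Y: add FIRST(R) = { e }.
W -> n Y contributes {n}.
From W -> P: add FIRST(P) = { b, n }.
Union: FIRST(W) = { b, e, n }.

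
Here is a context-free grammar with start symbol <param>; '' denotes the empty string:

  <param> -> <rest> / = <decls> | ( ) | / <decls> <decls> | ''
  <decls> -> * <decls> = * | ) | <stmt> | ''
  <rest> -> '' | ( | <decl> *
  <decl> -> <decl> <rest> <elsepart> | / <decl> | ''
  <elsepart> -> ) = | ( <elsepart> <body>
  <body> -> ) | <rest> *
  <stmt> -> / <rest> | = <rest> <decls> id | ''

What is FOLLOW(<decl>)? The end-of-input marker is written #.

{ (, ), *, / }

In <rest> -> <decl> *: add FIRST(*) = { * }.
In <decl> -> <decl> <rest> <elsepart>: add FIRST(<rest> <elsepart>) = { (, ), *, / }.
In <decl> -> / <decl>: <decl> is at the end, add FOLLOW(<decl>) = { (, ), *, / }.
Union: FOLLOW(<decl>) = { (, ), *, / }.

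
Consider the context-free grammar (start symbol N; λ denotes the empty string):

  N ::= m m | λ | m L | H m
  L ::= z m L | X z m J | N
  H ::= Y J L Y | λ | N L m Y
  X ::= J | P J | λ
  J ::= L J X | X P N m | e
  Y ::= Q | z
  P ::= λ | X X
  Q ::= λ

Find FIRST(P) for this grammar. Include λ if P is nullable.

P ::= λ contributes λ.
From P ::= X X: X, X nullable, take FIRST(X) ∪ FIRST(X) = { e, m, z }; also λ since the whole RHS is nullable.
Union: FIRST(P) = { e, m, z, λ }.

{ e, m, z, λ }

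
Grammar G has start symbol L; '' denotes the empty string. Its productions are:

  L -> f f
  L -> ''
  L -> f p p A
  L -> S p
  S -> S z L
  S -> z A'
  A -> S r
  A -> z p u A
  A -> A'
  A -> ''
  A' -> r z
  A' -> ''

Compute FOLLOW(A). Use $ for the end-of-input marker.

In L -> f p p A: A is at the end, add FOLLOW(L) = { $, p, r, z }.
In A -> z p u A: A is at the end, add FOLLOW(A) = { $, p, r, z }.
Union: FOLLOW(A) = { $, p, r, z }.

{ $, p, r, z }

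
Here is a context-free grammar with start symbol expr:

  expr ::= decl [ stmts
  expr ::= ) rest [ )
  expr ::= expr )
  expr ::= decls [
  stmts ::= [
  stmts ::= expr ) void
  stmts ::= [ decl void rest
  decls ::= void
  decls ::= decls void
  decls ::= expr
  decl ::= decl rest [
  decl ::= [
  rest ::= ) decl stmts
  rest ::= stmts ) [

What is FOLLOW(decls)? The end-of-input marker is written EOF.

{ [, void }

In expr ::= decls [: add FIRST([) = { [ }.
In decls ::= decls void: add FIRST(void) = { void }.
Union: FOLLOW(decls) = { [, void }.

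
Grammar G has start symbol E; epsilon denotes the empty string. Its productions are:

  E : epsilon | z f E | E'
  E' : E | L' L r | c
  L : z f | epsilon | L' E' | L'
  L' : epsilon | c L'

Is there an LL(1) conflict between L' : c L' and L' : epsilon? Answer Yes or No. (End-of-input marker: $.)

FIRST(c L') = { c } and FIRST(epsilon) = { epsilon }.
The second alternative is nullable and FOLLOW(L') = { c, r, z } shares c with FIRST of the first — conflict.

Yes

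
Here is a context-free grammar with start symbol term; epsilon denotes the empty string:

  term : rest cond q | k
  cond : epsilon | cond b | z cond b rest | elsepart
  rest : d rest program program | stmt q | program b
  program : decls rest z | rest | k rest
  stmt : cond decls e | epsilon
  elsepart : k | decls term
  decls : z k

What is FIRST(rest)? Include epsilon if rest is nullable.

rest : d rest program program contributes {d}.
From rest : stmt q: stmt nullable, take FIRST(stmt) ∪ {q} = { b, k, q, z }.
From rest : program b: add FIRST(program) = { b, d, k, q, z }.
Union: FIRST(rest) = { b, d, k, q, z }.

{ b, d, k, q, z }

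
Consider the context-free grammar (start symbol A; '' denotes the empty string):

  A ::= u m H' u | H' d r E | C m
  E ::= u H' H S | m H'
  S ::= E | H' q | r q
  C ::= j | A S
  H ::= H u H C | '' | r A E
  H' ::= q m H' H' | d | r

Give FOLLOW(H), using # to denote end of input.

In E ::= u H' H S: add FIRST(S) = { d, m, q, r, u }.
In H ::= H u H C: add FIRST(u H C) = { u }.
In H ::= H u H C: add FIRST(C) = { d, j, q, r, u }.
Union: FOLLOW(H) = { d, j, m, q, r, u }.

{ d, j, m, q, r, u }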